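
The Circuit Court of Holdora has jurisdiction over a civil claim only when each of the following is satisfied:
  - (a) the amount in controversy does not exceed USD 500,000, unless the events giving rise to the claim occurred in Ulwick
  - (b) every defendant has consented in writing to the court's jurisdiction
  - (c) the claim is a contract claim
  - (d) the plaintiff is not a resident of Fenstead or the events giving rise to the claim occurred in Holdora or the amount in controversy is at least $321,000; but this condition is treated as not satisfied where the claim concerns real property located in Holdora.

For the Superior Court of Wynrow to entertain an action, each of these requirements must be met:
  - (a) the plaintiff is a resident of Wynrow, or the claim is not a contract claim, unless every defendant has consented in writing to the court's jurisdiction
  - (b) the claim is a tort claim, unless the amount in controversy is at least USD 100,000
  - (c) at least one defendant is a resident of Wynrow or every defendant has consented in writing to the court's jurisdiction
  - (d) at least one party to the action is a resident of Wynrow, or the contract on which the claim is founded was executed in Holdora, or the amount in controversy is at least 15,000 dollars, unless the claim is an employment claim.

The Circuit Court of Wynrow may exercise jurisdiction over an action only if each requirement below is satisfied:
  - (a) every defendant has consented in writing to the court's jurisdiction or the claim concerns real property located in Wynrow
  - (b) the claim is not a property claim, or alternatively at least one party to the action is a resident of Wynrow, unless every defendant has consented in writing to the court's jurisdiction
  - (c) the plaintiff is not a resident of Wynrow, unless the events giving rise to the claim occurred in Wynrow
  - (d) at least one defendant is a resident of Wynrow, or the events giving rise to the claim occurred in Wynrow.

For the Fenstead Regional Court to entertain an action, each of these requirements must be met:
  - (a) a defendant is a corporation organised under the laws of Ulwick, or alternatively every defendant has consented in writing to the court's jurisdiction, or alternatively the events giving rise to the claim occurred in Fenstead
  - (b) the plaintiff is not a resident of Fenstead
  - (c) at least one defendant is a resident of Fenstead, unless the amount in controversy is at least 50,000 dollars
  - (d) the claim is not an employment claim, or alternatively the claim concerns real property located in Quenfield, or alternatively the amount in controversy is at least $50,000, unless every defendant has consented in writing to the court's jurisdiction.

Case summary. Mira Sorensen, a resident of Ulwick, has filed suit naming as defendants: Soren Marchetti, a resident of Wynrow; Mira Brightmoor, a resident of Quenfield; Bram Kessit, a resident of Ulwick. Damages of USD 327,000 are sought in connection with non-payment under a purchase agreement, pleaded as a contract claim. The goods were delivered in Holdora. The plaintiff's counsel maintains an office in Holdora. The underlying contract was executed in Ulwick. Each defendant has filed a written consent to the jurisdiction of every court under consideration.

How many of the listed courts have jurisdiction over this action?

The Circuit Court of Holdora:
  (a) The amount in controversy is USD 327,000, within the $500,000 ceiling. Condition met.
  (b) Every defendant has filed written consent. Condition met.
  (c) The claim is a contract claim. Condition met.
  (d) The plaintiff resides in Ulwick, which is not Fenstead, so one alternative holds. The carve-out does not apply: the claim does not concern real property. Condition met.
  → Every requirement is satisfied — jurisdiction.
The Superior Court of Wynrow:
  (a) The plaintiff resides in Ulwick, not Wynrow; the claim is a contract claim — none of the alternatives is met. However, every defendant has filed written consent, so the 'unless' proviso supplies this condition. Met.
  (b) The claim is a contract claim, not a tort claim. But the amount in controversy is $327,000, which meets the $100,000 floor, and the 'unless' clause therefore excuses the requirement. Satisfied.
  (c) Soren Marchetti resides in Wynrow — that alternative is enough. Condition met.
  (d) Soren Marchetti resides in Wynrow, which satisfies one of the alternatives. Condition met.
  → All conditions met; jurisdiction exists.
The Circuit Court of Wynrow:
  (a) Every defendant has filed written consent — that alternative is enough. Satisfied.
  (b) The claim is a contract claim, not a property claim, which satisfies one of the alternatives. Condition met.
  (c) The plaintiff resides in Ulwick, which is not Wynrow. Met.
  (d) Soren Marchetti resides in Wynrow, which satisfies one of the alternatives. Satisfied.
  → All conditions met; jurisdiction exists.
The Fenstead Regional Court:
  (a) Every defendant has filed written consent, so one alternative holds. Satisfied.
  (b) The plaintiff resides in Ulwick, which is not Fenstead. Satisfied.
  (c) No defendant resides in Fenstead (they reside in Wynrow, Quenfield, Ulwick). The proviso rescues it, though: the amount in controversy is 327,000 dollars, which meets the $50,000 floor. Met.
  (d) The claim is a contract claim, not an employment claim — that alternative is enough. Condition met.
  → All conditions met; jurisdiction exists.
Courts with jurisdiction: the Circuit Court of Holdora, the Superior Court of Wynrow, the Circuit Court of Wynrow, the Fenstead Regional Court — 4 in total.

4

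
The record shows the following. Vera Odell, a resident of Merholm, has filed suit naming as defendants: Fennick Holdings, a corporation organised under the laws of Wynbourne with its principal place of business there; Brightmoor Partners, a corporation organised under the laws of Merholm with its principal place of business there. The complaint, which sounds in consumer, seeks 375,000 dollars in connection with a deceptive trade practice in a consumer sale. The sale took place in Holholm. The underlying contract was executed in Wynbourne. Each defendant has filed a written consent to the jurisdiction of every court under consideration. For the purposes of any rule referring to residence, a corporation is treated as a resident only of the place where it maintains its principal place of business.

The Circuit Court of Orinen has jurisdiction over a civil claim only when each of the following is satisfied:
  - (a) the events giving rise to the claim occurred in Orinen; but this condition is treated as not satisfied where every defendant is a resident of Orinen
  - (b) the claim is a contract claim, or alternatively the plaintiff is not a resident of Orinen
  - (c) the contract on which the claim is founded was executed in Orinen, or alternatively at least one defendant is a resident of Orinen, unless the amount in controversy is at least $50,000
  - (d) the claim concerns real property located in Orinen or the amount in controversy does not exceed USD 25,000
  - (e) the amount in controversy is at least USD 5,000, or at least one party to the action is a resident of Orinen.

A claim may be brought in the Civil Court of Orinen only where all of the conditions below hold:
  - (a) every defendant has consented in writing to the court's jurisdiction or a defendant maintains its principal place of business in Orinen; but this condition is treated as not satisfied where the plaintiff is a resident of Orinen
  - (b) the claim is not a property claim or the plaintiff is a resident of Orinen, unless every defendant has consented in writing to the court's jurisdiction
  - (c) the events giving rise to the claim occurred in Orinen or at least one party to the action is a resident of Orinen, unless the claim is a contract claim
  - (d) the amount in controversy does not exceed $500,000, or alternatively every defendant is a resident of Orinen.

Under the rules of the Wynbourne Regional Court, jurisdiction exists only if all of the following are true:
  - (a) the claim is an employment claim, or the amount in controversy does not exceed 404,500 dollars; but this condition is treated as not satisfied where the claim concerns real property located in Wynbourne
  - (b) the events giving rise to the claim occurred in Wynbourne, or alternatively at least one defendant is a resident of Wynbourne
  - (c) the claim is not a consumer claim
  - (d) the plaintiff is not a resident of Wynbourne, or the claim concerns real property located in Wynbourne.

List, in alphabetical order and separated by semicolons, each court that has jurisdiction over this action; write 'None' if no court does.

The Circuit Court of Orinen:
  (a) The operative events occurred in Holholm, not Orinen. Not satisfied.
  (b) The plaintiff resides in Merholm, which is not Orinen, which satisfies one of the alternatives. Satisfied.
  (c) The contract was executed in Wynbourne, not Orinen; no defendant resides in Orinen (they reside in Wynbourne, Merholm) — none of the alternatives is met. But the amount in controversy is 375,000 dollars, which meets the USD 50,000 floor, and the 'unless' clause therefore excuses the requirement. Met.
  (d) The claim does not concern real property; the amount in controversy is $375,000, above the USD 25,000 ceiling — every alternative fails. Not satisfied.
  (e) The amount in controversy is $375,000, which meets the USD 5,000 floor, so one alternative holds. Satisfied.
  → At least one condition fails; no jurisdiction.
The Civil Court of Orinen:
  (a) Every defendant has filed written consent, which satisfies one of the alternatives. And the carve-out is inapplicable — the plaintiff resides in Merholm, not Orinen. Met.
  (b) The claim is a consumer claim, not a property claim, so this disjunct is met. Condition met.
  (c) The operative events occurred in Holholm, not Orinen; no party resides in Orinen — none of the alternatives is met. Nor does the 'unless' clause help: the claim is a consumer claim, not a contract claim. Not met.
  (d) The amount in controversy is $375,000, within the USD 500,000 ceiling, so one alternative holds. Condition met.
  → No jurisdiction.
The Wynbourne Regional Court:
  (a) The amount in controversy is 375,000 dollars, within the $404,500 ceiling — that alternative is enough. The carve-out does not apply: the claim does not concern real property. Satisfied.
  (b) Fennick Holdings resides in Wynbourne — that alternative is enough. Condition met.
  (c) The claim is a consumer claim. Condition not met.
  (d) The plaintiff resides in Merholm, which is not Wynbourne — that alternative is enough. Met.
  → At least one condition fails; no jurisdiction.

None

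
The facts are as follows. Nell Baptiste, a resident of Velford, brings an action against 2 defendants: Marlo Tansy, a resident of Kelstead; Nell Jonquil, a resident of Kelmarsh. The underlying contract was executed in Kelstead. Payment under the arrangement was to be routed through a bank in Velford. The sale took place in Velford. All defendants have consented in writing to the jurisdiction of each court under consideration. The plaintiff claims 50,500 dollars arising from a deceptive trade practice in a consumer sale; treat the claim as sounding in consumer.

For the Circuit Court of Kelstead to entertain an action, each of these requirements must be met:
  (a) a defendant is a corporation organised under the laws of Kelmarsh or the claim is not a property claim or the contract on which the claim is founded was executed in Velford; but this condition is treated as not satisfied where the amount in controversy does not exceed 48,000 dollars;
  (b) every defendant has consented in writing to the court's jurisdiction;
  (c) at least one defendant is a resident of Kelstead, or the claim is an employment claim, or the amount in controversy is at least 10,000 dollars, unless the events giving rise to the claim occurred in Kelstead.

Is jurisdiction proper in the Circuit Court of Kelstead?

Yes

The Circuit Court of Kelstead:
  (a) The claim is a consumer claim, not a property claim — that alternative is enough. The carve-out does not apply: the amount in controversy is $50,500, above the 48,000 dollars ceiling. Condition met.
  (b) Every defendant has filed written consent. Satisfied.
  (c) Marlo Tansy resides in Kelstead, so one alternative holds. Met.
  → The court has jurisdiction.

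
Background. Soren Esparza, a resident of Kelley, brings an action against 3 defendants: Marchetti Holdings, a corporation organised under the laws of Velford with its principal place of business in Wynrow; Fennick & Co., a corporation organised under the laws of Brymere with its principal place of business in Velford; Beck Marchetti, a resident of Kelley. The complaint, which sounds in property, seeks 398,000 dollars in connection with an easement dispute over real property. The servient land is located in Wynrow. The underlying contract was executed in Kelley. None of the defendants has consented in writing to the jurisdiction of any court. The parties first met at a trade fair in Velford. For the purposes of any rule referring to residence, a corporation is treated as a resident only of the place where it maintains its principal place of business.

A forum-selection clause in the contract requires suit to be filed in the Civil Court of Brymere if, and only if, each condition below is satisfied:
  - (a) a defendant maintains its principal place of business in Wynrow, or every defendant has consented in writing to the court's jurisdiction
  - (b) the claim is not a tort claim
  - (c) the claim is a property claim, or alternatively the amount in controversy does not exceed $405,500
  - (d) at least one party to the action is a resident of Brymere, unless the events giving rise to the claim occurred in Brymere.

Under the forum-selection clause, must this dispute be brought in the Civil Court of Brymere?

No

The Civil Court of Brymere:
  (a) Marchetti Holdings has its principal place of business in Wynrow, which satisfies one of the alternatives. Satisfied.
  (b) The claim is a property claim, not a tort claim. Met.
  (c) The claim is a property claim, which satisfies one of the alternatives. Condition met.
  (d) No party resides in Brymere. And the operative events occurred in Wynrow, not Brymere, so the proviso does not save it. Condition not met.
  → Forum clause is not triggered.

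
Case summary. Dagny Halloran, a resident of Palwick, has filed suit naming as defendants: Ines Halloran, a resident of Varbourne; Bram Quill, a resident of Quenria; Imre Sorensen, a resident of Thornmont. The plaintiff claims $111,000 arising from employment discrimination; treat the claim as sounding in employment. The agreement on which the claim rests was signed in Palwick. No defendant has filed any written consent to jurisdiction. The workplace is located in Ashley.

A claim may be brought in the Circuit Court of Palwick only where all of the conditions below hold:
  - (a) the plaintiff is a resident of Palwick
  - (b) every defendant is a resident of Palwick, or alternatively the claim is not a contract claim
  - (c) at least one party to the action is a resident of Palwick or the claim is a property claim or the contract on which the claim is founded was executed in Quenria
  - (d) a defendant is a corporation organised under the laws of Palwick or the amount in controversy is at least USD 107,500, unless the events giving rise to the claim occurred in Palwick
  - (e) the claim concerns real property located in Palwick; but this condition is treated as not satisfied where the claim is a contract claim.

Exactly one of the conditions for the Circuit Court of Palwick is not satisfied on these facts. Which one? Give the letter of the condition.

(e)

The Circuit Court of Palwick:
  (a) The plaintiff resides in Palwick. Satisfied.
  (b) The claim is an employment claim, not a contract claim, so this disjunct is met. Condition met.
  (c) Dagny Halloran resides in Palwick, which satisfies one of the alternatives. Condition met.
  (d) The amount in controversy is USD 111,000, which meets the $107,500 floor, so one alternative holds. Condition met.
  (e) The claim does not concern real property. Condition not met.
Only condition (e) fails.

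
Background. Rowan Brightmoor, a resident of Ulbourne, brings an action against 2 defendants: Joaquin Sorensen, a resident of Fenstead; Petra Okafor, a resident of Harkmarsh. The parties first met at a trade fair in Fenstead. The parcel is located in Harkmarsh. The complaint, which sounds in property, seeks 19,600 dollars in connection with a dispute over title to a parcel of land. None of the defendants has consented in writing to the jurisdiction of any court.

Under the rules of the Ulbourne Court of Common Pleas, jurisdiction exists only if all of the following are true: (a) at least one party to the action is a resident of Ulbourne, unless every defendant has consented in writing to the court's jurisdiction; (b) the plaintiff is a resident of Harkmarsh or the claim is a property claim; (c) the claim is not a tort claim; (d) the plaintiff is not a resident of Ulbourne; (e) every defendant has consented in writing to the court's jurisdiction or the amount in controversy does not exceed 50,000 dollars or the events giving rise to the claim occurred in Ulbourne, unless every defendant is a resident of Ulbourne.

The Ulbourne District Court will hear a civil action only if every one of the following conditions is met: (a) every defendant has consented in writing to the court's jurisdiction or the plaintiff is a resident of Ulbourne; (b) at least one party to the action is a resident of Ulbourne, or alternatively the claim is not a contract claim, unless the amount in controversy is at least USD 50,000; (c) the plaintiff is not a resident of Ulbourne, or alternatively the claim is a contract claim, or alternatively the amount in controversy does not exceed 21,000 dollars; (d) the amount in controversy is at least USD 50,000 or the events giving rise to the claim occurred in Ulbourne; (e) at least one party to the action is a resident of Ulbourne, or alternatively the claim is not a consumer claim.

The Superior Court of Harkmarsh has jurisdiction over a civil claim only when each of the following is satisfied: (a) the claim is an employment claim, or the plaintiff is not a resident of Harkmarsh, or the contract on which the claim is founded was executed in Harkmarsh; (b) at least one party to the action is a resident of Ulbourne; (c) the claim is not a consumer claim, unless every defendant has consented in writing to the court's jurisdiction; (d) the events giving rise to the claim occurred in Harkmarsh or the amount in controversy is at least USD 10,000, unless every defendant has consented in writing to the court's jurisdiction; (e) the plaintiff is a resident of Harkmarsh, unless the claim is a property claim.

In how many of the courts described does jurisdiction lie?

1

The Ulbourne Court of Common Pleas:
  (a) Rowan Brightmoor resides in Ulbourne. Condition met.
  (b) The claim is a property claim, so this disjunct is met. Condition met.
  (c) The claim is a property claim, not a tort claim. Met.
  (d) The plaintiff resides in Ulbourne. Fails.
  (e) The amount in controversy is $19,600, within the $50,000 ceiling — that alternative is enough. Condition met.
  → Not every requirement is met — no jurisdiction.
The Ulbourne District Court:
  (a) The plaintiff resides in Ulbourne — that alternative is enough. Met.
  (b) Rowan Brightmoor resides in Ulbourne, so one alternative holds. Satisfied.
  (c) The amount in controversy is $19,600, within the USD 21,000 ceiling — that alternative is enough. Met.
  (d) The amount in controversy is USD 19,600, below the 50,000 dollars floor; the operative events occurred in Harkmarsh, not Ulbourne — none of the alternatives is met. Fails.
  (e) Rowan Brightmoor resides in Ulbourne, so one alternative holds. Condition met.
  → Not every requirement is met — no jurisdiction.
The Superior Court of Harkmarsh:
  (a) The plaintiff resides in Ulbourne, which is not Harkmarsh, so one alternative holds. Satisfied.
  (b) Rowan Brightmoor resides in Ulbourne. Satisfied.
  (c) The claim is a property claim, not a consumer claim. Met.
  (d) The operative events occurred in Harkmarsh, so this disjunct is met. Condition met.
  (e) The plaintiff resides in Ulbourne, not Harkmarsh. The proviso rescues it, though: the claim is a property claim. Condition met.
  → The court has jurisdiction.
Courts with jurisdiction: the Superior Court of Harkmarsh — 1 in total.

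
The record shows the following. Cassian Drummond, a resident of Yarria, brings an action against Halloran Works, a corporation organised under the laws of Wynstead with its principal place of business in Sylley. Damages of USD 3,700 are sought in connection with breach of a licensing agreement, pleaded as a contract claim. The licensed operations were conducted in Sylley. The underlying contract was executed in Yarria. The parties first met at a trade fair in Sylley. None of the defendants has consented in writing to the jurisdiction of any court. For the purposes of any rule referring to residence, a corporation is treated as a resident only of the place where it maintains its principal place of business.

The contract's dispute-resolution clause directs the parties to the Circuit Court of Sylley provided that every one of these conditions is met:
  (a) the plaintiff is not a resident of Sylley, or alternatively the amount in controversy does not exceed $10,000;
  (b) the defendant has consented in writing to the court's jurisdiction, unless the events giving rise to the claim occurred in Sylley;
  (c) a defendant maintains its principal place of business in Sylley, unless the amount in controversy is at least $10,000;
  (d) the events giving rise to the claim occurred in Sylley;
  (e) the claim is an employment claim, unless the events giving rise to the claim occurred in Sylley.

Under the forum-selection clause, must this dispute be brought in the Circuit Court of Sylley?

Yes

The Circuit Court of Sylley:
  (a) The plaintiff resides in Yarria, which is not Sylley, so one alternative holds. Condition met.
  (b) No such written consent has been filed. However, the operative events occurred in Sylley, so the 'unless' proviso supplies this condition. Met.
  (c) Halloran Works has its principal place of business in Sylley. Satisfied.
  (d) The operative events occurred in Sylley. Satisfied.
  (e) The claim is a contract claim, not an employment claim. But the operative events occurred in Sylley, and the 'unless' clause therefore excuses the requirement. Satisfied.
  → Forum clause is triggered.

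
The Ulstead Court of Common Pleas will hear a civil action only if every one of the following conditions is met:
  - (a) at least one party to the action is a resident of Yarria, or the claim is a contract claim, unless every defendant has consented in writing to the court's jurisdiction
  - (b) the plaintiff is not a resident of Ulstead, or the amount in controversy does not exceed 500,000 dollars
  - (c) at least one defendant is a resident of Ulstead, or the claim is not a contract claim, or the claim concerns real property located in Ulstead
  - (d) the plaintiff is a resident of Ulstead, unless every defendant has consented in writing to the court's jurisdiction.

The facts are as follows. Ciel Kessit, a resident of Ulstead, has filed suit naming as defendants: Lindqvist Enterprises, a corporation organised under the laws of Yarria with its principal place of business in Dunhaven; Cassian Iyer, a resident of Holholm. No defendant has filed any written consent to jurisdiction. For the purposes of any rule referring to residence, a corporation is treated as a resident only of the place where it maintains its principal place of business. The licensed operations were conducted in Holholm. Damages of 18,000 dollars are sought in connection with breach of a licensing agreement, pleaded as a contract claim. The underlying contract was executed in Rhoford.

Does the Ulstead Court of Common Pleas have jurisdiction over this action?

The Ulstead Court of Common Pleas:
  (a) The claim is a contract claim, which satisfies one of the alternatives. Satisfied.
  (b) The amount in controversy is USD 18,000, within the 500,000 dollars ceiling, so one alternative holds. Condition met.
  (c) No defendant resides in Ulstead (they reside in Dunhaven, Holholm); the claim is a contract claim; the claim does not concern real property — no alternative holds. Condition not met.
  (d) The plaintiff resides in Ulstead. Condition met.
  → The court lacks jurisdiction.

No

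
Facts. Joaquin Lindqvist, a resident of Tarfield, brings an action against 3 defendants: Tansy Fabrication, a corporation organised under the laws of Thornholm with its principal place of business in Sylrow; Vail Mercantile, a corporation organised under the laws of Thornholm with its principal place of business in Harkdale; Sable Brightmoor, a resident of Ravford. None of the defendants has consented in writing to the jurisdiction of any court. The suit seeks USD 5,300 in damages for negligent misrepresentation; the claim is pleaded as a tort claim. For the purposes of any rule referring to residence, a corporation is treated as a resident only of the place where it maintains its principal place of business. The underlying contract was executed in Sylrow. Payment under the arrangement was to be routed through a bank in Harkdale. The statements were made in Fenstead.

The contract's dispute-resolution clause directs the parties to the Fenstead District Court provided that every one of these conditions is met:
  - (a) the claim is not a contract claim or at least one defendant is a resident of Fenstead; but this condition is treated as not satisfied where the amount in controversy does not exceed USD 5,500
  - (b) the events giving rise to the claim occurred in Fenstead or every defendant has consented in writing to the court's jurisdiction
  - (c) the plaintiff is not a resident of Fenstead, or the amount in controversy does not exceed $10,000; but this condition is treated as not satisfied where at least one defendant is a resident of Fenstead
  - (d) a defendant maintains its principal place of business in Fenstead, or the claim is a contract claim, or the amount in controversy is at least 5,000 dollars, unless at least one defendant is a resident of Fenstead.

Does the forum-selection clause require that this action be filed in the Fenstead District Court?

The Fenstead District Court:
  (a) The claim is a tort claim, not a contract claim — that alternative is enough. But the amount in controversy is $5,300, within the 5,500 dollars ceiling, triggering the carve-out and defeating this condition. Condition not met.
  (b) The operative events occurred in Fenstead, so one alternative holds. Met.
  (c) The plaintiff resides in Tarfield, which is not Fenstead, which satisfies one of the alternatives. The exception is not triggered, since no defendant resides in Fenstead (they reside in Sylrow, Harkdale, Ravford). Condition met.
  (d) The amount in controversy is $5,300, which meets the USD 5,000 floor — that alternative is enough. Condition met.
  → Forum clause is not triggered.

No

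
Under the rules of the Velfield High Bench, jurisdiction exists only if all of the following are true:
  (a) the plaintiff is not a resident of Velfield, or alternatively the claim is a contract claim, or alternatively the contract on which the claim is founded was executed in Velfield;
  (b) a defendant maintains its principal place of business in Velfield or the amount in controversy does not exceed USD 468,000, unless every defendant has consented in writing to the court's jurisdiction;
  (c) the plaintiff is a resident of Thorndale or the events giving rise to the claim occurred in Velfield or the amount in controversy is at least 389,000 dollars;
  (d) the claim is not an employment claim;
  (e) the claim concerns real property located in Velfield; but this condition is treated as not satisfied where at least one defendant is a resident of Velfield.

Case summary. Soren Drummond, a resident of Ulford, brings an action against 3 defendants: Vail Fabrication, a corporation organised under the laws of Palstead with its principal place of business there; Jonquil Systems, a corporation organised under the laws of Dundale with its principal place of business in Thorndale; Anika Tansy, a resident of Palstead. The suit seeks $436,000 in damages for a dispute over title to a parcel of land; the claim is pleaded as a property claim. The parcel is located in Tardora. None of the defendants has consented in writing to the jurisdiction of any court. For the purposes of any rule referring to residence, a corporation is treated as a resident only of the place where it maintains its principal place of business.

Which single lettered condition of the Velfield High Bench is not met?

(e)

The Velfield High Bench:
  (a) The plaintiff resides in Ulford, which is not Velfield, which satisfies one of the alternatives. Condition met.
  (b) The amount in controversy is 436,000 dollars, within the 468,000 dollars ceiling, so this disjunct is met. Satisfied.
  (c) The amount in controversy is 436,000 dollars, which meets the USD 389,000 floor, so one alternative holds. Satisfied.
  (d) The claim is a property claim, not an employment claim. Condition met.
  (e) The property lies in Tardora, not Velfield. Condition not met.
Only condition (e) fails.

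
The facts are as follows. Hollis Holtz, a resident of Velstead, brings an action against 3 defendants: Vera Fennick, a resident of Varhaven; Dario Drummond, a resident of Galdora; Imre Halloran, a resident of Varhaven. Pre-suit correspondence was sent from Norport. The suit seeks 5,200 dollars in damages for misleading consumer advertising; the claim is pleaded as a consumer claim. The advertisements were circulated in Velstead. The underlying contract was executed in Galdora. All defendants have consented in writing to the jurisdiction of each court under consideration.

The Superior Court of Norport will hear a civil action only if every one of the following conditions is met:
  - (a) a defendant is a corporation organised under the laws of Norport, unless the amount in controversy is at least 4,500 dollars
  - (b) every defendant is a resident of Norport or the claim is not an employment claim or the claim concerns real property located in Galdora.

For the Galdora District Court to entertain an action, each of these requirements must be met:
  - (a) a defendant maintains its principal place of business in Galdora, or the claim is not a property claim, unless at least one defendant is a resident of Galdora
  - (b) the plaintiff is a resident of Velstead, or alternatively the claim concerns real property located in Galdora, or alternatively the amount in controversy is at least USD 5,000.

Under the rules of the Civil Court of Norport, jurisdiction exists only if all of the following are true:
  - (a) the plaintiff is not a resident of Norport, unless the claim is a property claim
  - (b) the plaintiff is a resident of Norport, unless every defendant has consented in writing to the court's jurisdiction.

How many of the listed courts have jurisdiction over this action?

3

The Superior Court of Norport:
  (a) No defendant is a corporation. But the amount in controversy is $5,200, which meets the USD 4,500 floor, and the 'unless' clause therefore excuses the requirement. Condition met.
  (b) The claim is a consumer claim, not an employment claim — that alternative is enough. Condition met.
  → Jurisdiction lies.
The Galdora District Court:
  (a) The claim is a consumer claim, not a property claim, so one alternative holds. Condition met.
  (b) The plaintiff resides in Velstead, so this disjunct is met. Satisfied.
  → Jurisdiction lies.
The Civil Court of Norport:
  (a) The plaintiff resides in Velstead, which is not Norport. Met.
  (b) The plaintiff resides in Velstead, not Norport. However, every defendant has filed written consent, so the 'unless' proviso supplies this condition. Met.
  → Every requirement is satisfied — jurisdiction.
Courts with jurisdiction: the Superior Court of Norport, the Galdora District Court, the Civil Court of Norport — 3 in total.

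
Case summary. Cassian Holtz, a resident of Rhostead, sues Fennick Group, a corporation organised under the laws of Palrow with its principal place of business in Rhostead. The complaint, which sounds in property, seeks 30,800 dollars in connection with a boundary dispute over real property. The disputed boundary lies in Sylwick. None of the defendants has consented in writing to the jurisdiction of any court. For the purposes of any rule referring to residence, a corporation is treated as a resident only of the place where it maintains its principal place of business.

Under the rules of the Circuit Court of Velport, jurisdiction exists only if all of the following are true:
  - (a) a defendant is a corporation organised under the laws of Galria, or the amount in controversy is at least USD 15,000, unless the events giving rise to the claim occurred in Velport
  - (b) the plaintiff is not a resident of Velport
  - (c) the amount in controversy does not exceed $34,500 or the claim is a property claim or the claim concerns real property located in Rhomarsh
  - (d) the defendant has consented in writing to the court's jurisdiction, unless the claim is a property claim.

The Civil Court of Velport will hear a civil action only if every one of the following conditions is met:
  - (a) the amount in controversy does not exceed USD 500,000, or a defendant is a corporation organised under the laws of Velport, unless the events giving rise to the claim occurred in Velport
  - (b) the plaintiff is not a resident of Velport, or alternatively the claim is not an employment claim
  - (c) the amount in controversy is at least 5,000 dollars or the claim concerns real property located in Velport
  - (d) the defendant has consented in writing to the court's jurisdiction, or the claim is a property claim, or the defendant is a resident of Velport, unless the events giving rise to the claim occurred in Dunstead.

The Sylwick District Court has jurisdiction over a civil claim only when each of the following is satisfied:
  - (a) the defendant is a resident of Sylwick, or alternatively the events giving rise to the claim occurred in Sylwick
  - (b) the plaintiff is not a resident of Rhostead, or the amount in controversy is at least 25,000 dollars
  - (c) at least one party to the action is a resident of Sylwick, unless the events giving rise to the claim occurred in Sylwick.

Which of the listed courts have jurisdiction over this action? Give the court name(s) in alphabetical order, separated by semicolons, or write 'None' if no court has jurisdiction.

the Circuit Court of Velport; the Civil Court of Velport; the Sylwick District Court

The Circuit Court of Velport:
  (a) The amount in controversy is USD 30,800, which meets the 15,000 dollars floor, which satisfies one of the alternatives. Condition met.
  (b) The plaintiff resides in Rhostead, which is not Velport. Met.
  (c) The amount in controversy is $30,800, within the 34,500 dollars ceiling, which satisfies one of the alternatives. Satisfied.
  (d) No such written consent has been filed. But the claim is a property claim, and the 'unless' clause therefore excuses the requirement. Met.
  → Jurisdiction lies.
The Civil Court of Velport:
  (a) The amount in controversy is 30,800 dollars, within the USD 500,000 ceiling, so this disjunct is met. Satisfied.
  (b) The plaintiff resides in Rhostead, which is not Velport, which satisfies one of the alternatives. Condition met.
  (c) The amount in controversy is USD 30,800, which meets the $5,000 floor, so this disjunct is met. Condition met.
  (d) The claim is a property claim, so this disjunct is met. Met.
  → All conditions met; jurisdiction exists.
The Sylwick District Court:
  (a) The operative events occurred in Sylwick, so one alternative holds. Met.
  (b) The amount in controversy is USD 30,800, which meets the 25,000 dollars floor, which satisfies one of the alternatives. Satisfied.
  (c) No party resides in Sylwick. But the operative events occurred in Sylwick, and the 'unless' clause therefore excuses the requirement. Met.
  → Jurisdiction lies.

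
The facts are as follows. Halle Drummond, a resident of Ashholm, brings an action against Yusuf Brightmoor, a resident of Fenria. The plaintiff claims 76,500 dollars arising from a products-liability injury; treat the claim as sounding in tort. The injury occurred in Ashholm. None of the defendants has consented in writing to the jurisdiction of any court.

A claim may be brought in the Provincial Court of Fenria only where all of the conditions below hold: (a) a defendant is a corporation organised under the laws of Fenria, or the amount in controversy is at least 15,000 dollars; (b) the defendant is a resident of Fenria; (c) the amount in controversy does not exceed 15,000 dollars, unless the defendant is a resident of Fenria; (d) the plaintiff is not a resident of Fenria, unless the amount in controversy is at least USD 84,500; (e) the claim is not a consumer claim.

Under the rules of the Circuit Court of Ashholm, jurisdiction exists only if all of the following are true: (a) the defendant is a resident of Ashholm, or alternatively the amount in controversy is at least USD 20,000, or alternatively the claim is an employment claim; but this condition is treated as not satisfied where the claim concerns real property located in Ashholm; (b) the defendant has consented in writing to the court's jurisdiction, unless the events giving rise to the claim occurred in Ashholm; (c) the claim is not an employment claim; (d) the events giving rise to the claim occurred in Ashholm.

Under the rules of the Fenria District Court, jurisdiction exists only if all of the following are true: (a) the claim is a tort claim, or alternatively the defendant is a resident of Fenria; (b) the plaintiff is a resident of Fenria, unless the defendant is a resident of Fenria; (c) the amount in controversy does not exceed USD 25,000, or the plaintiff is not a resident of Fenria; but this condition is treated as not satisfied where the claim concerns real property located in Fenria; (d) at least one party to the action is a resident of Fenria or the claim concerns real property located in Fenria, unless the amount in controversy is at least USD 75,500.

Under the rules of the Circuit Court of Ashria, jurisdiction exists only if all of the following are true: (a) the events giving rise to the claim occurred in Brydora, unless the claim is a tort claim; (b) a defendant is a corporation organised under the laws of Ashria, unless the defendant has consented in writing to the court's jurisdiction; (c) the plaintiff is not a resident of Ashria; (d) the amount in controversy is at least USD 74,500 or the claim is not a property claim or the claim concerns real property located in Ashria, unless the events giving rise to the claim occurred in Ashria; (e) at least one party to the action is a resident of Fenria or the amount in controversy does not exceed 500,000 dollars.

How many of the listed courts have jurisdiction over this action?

The Provincial Court of Fenria:
  (a) The amount in controversy is $76,500, which meets the 15,000 dollars floor, so one alternative holds. Satisfied.
  (b) The defendant resides in Fenria. Condition met.
  (c) The amount in controversy is $76,500, above the $15,000 ceiling. However, the defendant resides in Fenria, so the 'unless' proviso supplies this condition. Met.
  (d) The plaintiff resides in Ashholm, which is not Fenria. Met.
  (e) The claim is a tort claim, not a consumer claim. Condition met.
  → Every requirement is satisfied — jurisdiction.
The Circuit Court of Ashholm:
  (a) The amount in controversy is 76,500 dollars, which meets the 20,000 dollars floor, which satisfies one of the alternatives. The carve-out does not apply: the claim does not concern real property. Condition met.
  (b) No such written consent has been filed. But the operative events occurred in Ashholm, and the 'unless' clause therefore excuses the requirement. Condition met.
  (c) The claim is a tort claim, not an employment claim. Satisfied.
  (d) The operative events occurred in Ashholm. Satisfied.
  → All conditions met; jurisdiction exists.
The Fenria District Court:
  (a) The claim is a tort claim — that alternative is enough. Satisfied.
  (b) The plaintiff resides in Ashholm, not Fenria. The proviso rescues it, though: the defendant resides in Fenria. Condition met.
  (c) The plaintiff resides in Ashholm, which is not Fenria, so this disjunct is met. The carve-out does not apply: the claim does not concern real property. Satisfied.
  (d) Yusuf Brightmoor resides in Fenria, which satisfies one of the alternatives. Met.
  → Jurisdiction lies.
The Circuit Court of Ashria:
  (a) The operative events occurred in Ashholm, not Brydora. But the claim is a tort claim, and the 'unless' clause therefore excuses the requirement. Satisfied.
  (b) No defendant is a corporation. And no such written consent has been filed, so the proviso does not save it. Not met.
  (c) The plaintiff resides in Ashholm, which is not Ashria. Met.
  (d) The amount in controversy is 76,500 dollars, which meets the 74,500 dollars floor, so one alternative holds. Satisfied.
  (e) Yusuf Brightmoor resides in Fenria, so this disjunct is met. Satisfied.
  → The court lacks jurisdiction.
Courts with jurisdiction: the Provincial Court of Fenria, the Circuit Court of Ashholm, the Fenria District Court — 3 in total.

3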